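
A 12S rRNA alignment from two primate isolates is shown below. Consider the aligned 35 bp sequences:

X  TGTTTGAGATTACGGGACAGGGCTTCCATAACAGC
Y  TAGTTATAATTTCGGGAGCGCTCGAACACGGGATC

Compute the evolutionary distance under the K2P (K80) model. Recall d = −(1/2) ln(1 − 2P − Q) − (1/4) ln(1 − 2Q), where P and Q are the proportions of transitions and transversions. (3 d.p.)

Of 35 sites, 6 differences are transitions and 12 are transversions, so P = 6/35 ≈ 0.171429 and Q = 12/35 ≈ 0.342857.
Under the Kimura two-parameter model, d = −½ ln(1 − 2P − Q) − ¼ ln(1 − 2Q).
1 − 2P − Q = 0.314285, giving −½ ln(0.314285) = 0.578728.
1 − 2Q = 0.314286, giving −¼ ln(0.314286) = 0.289363.
d = 0.578728 + 0.289363 = 0.868091.

0.868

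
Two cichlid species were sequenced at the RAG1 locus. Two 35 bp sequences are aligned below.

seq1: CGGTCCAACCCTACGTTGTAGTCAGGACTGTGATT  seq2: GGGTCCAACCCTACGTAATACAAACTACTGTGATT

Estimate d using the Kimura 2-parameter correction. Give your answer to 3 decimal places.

0.276

Of 35 sites, 1 differences are transitions and 7 are transversions, so P = 1/35 ≈ 0.028571 and Q = 7/35 = 0.2.
Under the Kimura two-parameter model, d = −½ ln(1 − 2P − Q) − ¼ ln(1 − 2Q).
1 − 2P − Q = 0.742858, giving −½ ln(0.742858) = 0.148625.
1 − 2Q = 0.6, giving −¼ ln(0.6) = 0.127706.
d = 0.148625 + 0.127706 = 0.276331.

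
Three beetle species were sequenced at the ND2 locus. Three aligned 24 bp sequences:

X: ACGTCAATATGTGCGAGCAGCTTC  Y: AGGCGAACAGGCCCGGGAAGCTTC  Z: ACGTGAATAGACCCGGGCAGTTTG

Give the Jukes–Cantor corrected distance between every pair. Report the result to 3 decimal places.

X–Y: 9/24 sites differ → p = 0.375, d = −0.75 ln(1 − 0.5) = 0.519860 ≈ 0.520.
X–Z: 8/24 sites differ → p ≈ 0.333333, d = −0.75 ln(1 − 0.444444) = 0.440839 ≈ 0.441.
Y–Z: 7/24 sites differ → p ≈ 0.291667, d = −0.75 ln(1 − 0.388889) = 0.369358 ≈ 0.369.

d(X,Y) = 0.520, d(X,Z) = 0.441, d(Y,Z) = 0.369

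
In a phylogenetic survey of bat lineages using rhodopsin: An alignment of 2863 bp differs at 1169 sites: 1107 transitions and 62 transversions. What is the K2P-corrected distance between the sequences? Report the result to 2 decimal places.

0.80

P = 1107/2863 ≈ 0.386657 and Q = 62/2863 ≈ 0.021656.
Under the Kimura two-parameter model, d = −½ ln(1 − 2P − Q) − ¼ ln(1 − 2Q).
1 − 2P − Q = 0.20503, giving −½ ln(0.20503) = 0.792299.
1 − 2Q = 0.956688, giving −¼ ln(0.956688) = 0.011069.
d = 0.792299 + 0.011069 = 0.803368.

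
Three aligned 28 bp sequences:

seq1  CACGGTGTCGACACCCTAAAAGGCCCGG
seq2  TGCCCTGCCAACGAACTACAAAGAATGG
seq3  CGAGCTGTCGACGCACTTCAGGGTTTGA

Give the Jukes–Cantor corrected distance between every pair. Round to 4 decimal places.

seq1–seq2: 14/28 sites differ → p = 0.5, d = −0.75 ln(1 − 0.666667) = 0.823960 ≈ 0.8240.
seq1–seq3: 12/28 sites differ → p ≈ 0.428571, d = −0.75 ln(1 − 0.571428) = 0.635472 ≈ 0.6355.
seq2–seq3: 12/28 sites differ → p ≈ 0.428571, d = −0.75 ln(1 − 0.571428) = 0.635472 ≈ 0.6355.

d(seq1,seq2) = 0.8240, d(seq1,seq3) = 0.6355, d(seq2,seq3) = 0.6355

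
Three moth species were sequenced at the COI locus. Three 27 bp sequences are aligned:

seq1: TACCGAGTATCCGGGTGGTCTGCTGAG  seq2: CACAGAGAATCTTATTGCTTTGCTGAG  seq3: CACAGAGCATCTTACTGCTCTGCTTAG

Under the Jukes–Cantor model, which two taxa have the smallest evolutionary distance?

seq2 and seq3

seq1–seq2: 9/27 differ, p = 0.333, d = 0.441.
seq1–seq3: 9/27 differ, p = 0.333, d = 0.441.
seq2–seq3: 4/27 differ, p = 0.148, d = 0.165.
The smallest distance is between seq2 and seq3.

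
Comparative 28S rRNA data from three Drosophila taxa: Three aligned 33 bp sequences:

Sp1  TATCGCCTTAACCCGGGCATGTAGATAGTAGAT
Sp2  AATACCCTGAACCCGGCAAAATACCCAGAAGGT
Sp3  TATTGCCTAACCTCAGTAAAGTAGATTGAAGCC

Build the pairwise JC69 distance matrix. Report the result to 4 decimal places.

d(Sp1,Sp2) = 0.5587, d(Sp1,Sp3) = 0.4975, d(Sp2,Sp3) = 0.6987

Sp1–Sp2: 13/33 sites differ → p ≈ 0.393939, d = −0.75 ln(1 − 0.525252) = 0.558728 ≈ 0.5587.
Sp1–Sp3: 12/33 sites differ → p ≈ 0.363636, d = −0.75 ln(1 − 0.484848) = 0.497470 ≈ 0.4975.
Sp2–Sp3: 15/33 sites differ → p ≈ 0.454545, d = −0.75 ln(1 − 0.60606) = 0.698667 ≈ 0.6987.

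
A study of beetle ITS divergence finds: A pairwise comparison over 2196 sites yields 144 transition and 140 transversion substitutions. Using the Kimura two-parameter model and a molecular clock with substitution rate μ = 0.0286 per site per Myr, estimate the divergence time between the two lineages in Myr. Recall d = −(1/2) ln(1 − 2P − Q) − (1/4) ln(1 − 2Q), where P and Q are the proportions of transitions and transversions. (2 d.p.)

P = 144/2196 ≈ 0.065574 and Q = 140/2196 ≈ 0.063752.
Under the Kimura two-parameter model, d = −½ ln(1 − 2P − Q) − ¼ ln(1 − 2Q).
1 − 2P − Q = 0.8051, giving −½ ln(0.8051) = 0.108394.
1 − 2Q = 0.872496, giving −¼ ln(0.872496) = 0.034099.
d = 0.108394 + 0.034099 = 0.142493.
Under a molecular clock d = 2μt, so t = d/(2μ) = 0.142493 / (2 × 0.0286) = 2.49 Myr.

2.49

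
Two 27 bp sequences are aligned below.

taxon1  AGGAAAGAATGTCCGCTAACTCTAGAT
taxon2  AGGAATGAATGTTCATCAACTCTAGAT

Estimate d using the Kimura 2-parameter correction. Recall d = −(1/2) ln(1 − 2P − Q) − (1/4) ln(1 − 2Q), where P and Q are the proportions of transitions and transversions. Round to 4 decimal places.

Of 27 sites, 4 differences are transitions and 1 are transversions, so P = 4/27 ≈ 0.148148 and Q = 1/27 ≈ 0.037037.
Under the Kimura two-parameter model, d = −½ ln(1 − 2P − Q) − ¼ ln(1 − 2Q).
1 − 2P − Q = 0.666667, giving −½ ln(0.666667) = 0.202732.
1 − 2Q = 0.925926, giving −¼ ln(0.925926) = 0.019240.
d = 0.202732 + 0.019240 = 0.221972.

0.2220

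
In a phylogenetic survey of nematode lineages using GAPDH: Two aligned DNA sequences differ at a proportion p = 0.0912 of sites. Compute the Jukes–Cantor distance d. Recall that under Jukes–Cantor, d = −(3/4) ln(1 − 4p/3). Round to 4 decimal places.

d = −(3/4) ln(1 − 4p/3) = −0.75 ln(1 − 0.1216) = −0.75 ln(0.8784)
  = −0.75 × (-0.129653) = 0.097240 substitutions/site.

0.0972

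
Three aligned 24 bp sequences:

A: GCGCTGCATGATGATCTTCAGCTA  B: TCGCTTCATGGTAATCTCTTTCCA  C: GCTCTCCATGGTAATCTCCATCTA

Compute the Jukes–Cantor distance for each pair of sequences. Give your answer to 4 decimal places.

d(A,B) = 0.5199, d(A,C) = 0.3041, d(B,C) = 0.3041

A–B: 9/24 sites differ → p = 0.375, d = −0.75 ln(1 − 0.5) = 0.519860 ≈ 0.5199.
A–C: 6/24 sites differ → p = 0.25, d = −0.75 ln(1 − 0.333333) = 0.304098 ≈ 0.3041.
B–C: 6/24 sites differ → p = 0.25, d = −0.75 ln(1 − 0.333333) = 0.304098 ≈ 0.3041.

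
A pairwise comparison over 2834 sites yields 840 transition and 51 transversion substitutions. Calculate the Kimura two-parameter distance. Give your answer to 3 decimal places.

P = 840/2834 ≈ 0.296401 and Q = 51/2834 ≈ 0.017996.
Under the Kimura two-parameter model, d = −½ ln(1 − 2P − Q) − ¼ ln(1 − 2Q).
1 − 2P − Q = 0.389202, giving −½ ln(0.389202) = 0.471828.
1 − 2Q = 0.964008, giving −¼ ln(0.964008) = 0.009164.
d = 0.471828 + 0.009164 = 0.480992.

0.481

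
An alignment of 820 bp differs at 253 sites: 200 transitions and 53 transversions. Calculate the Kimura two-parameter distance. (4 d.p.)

0.4366

P = 200/820 ≈ 0.243902 and Q = 53/820 ≈ 0.064634.
Under the Kimura two-parameter model, d = −½ ln(1 − 2P − Q) − ¼ ln(1 − 2Q).
1 − 2P − Q = 0.447562, giving −½ ln(0.447562) = 0.401970.
1 − 2Q = 0.870732, giving −¼ ln(0.870732) = 0.034605.
d = 0.401970 + 0.034605 = 0.436575.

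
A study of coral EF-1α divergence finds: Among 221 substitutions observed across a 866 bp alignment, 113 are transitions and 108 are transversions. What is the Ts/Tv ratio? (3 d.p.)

1.046

R = 113/108 = 1.046296… ≈ 1.046 (to 3 d.p.).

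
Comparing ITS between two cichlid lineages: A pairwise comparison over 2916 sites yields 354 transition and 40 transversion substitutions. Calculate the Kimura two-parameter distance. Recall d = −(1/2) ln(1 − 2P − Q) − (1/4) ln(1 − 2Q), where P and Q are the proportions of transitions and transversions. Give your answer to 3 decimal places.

0.155

P = 354/2916 ≈ 0.121399 and Q = 40/2916 ≈ 0.013717.
Under the Kimura two-parameter model, d = −½ ln(1 − 2P − Q) − ¼ ln(1 − 2Q).
1 − 2P − Q = 0.743485, giving −½ ln(0.743485) = 0.148203.
1 − 2Q = 0.972566, giving −¼ ln(0.972566) = 0.006954.
d = 0.148203 + 0.006954 = 0.155157.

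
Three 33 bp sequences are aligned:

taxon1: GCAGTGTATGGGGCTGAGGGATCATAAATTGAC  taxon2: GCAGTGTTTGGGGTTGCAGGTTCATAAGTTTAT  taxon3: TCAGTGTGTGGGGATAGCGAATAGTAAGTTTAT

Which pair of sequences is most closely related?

taxon1 and taxon2

taxon1–taxon2: 8/33 differ, p = 0.242, d = 0.293.
taxon1–taxon3: 12/33 differ, p = 0.364, d = 0.497.
taxon2–taxon3: 10/33 differ, p = 0.303, d = 0.388.
The smallest distance is between taxon1 and taxon2.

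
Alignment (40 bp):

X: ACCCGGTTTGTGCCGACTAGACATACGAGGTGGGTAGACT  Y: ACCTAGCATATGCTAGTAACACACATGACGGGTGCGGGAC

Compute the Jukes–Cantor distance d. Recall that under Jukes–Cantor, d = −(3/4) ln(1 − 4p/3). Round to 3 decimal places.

The sequences differ at 21 of 40 sites, so p = 21/40 = 0.525.
d = −(3/4) ln(1 − 4p/3) = −0.75 ln(1 − 0.7) = −0.75 ln(0.3)
  = −0.75 × (-1.203973) = 0.902980 substitutions/site.

0.903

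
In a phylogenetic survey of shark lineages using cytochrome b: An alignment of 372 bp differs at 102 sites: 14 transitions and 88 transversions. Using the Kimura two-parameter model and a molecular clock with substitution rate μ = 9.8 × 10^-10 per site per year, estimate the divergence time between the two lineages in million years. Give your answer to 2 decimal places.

P = 14/372 ≈ 0.037634 and Q = 88/372 ≈ 0.236559.
Under the Kimura two-parameter model, d = −½ ln(1 − 2P − Q) − ¼ ln(1 − 2Q).
1 − 2P − Q = 0.688173, giving −½ ln(0.688173) = 0.186858.
1 − 2Q = 0.526882, giving −¼ ln(0.526882) = 0.160195.
d = 0.186858 + 0.160195 = 0.347053.
Under a molecular clock d = 2μt, so t = d/(2μ) = 0.347053 / (2 × 9.8 × 10^-10) = 177.07 million years.

177.07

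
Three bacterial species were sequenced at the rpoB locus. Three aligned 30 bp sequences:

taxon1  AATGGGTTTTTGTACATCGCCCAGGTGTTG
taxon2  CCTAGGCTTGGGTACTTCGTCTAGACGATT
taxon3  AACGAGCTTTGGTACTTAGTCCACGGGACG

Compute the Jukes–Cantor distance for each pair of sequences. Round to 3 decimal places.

d(taxon1,taxon2) = 0.647, d(taxon1,taxon3) = 0.503, d(taxon2,taxon3) = 0.647

taxon1–taxon2: 13/30 sites differ → p ≈ 0.433333, d = −0.75 ln(1 − 0.577777) = 0.646666 ≈ 0.647.
taxon1–taxon3: 11/30 sites differ → p ≈ 0.366667, d = −0.75 ln(1 − 0.488889) = 0.503376 ≈ 0.503.
taxon2–taxon3: 13/30 sites differ → p ≈ 0.433333, d = −0.75 ln(1 − 0.577777) = 0.646666 ≈ 0.647.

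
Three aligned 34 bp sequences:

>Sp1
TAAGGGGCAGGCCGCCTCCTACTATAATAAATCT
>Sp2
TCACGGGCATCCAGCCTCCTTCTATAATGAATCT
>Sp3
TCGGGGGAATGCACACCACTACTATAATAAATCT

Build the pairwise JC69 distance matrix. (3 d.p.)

Sp1–Sp2: 7/34 sites differ → p ≈ 0.205882, d = −0.75 ln(1 − 0.274509) = 0.240680 ≈ 0.241.
Sp1–Sp3: 9/34 sites differ → p ≈ 0.264706, d = −0.75 ln(1 − 0.352941) = 0.326488 ≈ 0.326.
Sp2–Sp3: 10/34 sites differ → p ≈ 0.294118, d = −0.75 ln(1 − 0.392157) = 0.373379 ≈ 0.373.

d(Sp1,Sp2) = 0.241, d(Sp1,Sp3) = 0.326, d(Sp2,Sp3) = 0.373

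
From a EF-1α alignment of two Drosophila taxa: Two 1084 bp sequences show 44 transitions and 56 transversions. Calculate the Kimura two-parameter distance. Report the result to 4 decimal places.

P = 44/1084 ≈ 0.04059 and Q = 56/1084 ≈ 0.051661.
Under the Kimura two-parameter model, d = −½ ln(1 − 2P − Q) − ¼ ln(1 − 2Q).
1 − 2P − Q = 0.867159, giving −½ ln(0.867159) = 0.071266.
1 − 2Q = 0.896678, giving −¼ ln(0.896678) = 0.027265.
d = 0.071266 + 0.027265 = 0.098531.

0.0985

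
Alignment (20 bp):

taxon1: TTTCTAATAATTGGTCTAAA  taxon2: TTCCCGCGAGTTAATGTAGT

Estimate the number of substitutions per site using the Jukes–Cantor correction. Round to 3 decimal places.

The sequences differ at 11 of 20 sites, so p = 11/20 = 0.55.
d = −(3/4) ln(1 − 4p/3) = −0.75 ln(1 − 0.733333) = −0.75 ln(0.266667)
  = −0.75 × (-1.321755) = 0.991316 substitutions/site.

0.991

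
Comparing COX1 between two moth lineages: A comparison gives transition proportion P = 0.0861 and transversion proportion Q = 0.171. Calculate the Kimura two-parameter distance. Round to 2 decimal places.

Under the Kimura two-parameter model, d = −½ ln(1 − 2P − Q) − ¼ ln(1 − 2Q).
1 − 2P − Q = 0.6568, giving −½ ln(0.6568) = 0.210188.
1 − 2Q = 0.658, giving −¼ ln(0.658) = 0.104638.
d = 0.210188 + 0.104638 = 0.314826.

0.31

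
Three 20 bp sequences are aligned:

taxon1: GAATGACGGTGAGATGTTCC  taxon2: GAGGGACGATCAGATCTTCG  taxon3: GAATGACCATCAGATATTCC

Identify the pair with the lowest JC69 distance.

taxon1–taxon2: 6/20 differ, p = 0.300, d = 0.383.
taxon1–taxon3: 4/20 differ, p = 0.200, d = 0.233.
taxon2–taxon3: 5/20 differ, p = 0.250, d = 0.304.
The smallest distance is between taxon1 and taxon3.

taxon1 and taxon3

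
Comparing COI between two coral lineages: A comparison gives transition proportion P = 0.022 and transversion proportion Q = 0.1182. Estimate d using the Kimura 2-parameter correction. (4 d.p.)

0.1559

Under the Kimura two-parameter model, d = −½ ln(1 − 2P − Q) − ¼ ln(1 − 2Q).
1 − 2P − Q = 0.8378, giving −½ ln(0.8378) = 0.088488.
1 − 2Q = 0.7636, giving −¼ ln(0.7636) = 0.067428.
d = 0.088488 + 0.067428 = 0.155916.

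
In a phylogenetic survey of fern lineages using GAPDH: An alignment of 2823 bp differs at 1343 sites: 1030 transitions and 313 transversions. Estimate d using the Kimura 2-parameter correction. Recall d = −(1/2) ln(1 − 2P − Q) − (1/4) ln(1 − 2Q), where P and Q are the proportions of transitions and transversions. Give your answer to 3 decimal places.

P = 1030/2823 ≈ 0.36486 and Q = 313/2823 ≈ 0.110875.
Under the Kimura two-parameter model, d = −½ ln(1 − 2P − Q) − ¼ ln(1 − 2Q).
1 − 2P − Q = 0.159405, giving −½ ln(0.159405) = 0.918154.
1 − 2Q = 0.77825, giving −¼ ln(0.77825) = 0.062677.
d = 0.918154 + 0.062677 = 0.980831.

0.981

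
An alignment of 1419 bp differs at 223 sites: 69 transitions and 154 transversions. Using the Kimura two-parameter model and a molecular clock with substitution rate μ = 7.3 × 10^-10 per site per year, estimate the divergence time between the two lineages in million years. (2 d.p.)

120.80

P = 69/1419 ≈ 0.048626 and Q = 154/1419 ≈ 0.108527.
Under the Kimura two-parameter model, d = −½ ln(1 − 2P − Q) − ¼ ln(1 − 2Q).
1 − 2P − Q = 0.794221, giving −½ ln(0.794221) = 0.115197.
1 − 2Q = 0.782946, giving −¼ ln(0.782946) = 0.061173.
d = 0.115197 + 0.061173 = 0.176370.
Under a molecular clock d = 2μt, so t = d/(2μ) = 0.176370 / (2 × 7.3 × 10^-10) = 120.80 million years.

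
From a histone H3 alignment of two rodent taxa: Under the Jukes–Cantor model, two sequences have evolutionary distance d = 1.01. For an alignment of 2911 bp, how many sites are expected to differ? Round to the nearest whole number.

1615

Invert JC69: p = (3/4)(1 − e^(−4d/3)) = 0.75 × (1 − e^(-1.346667)) = 0.75 × (1 − 0.260106) = 0.554921.
Expected differing sites = pL ≈ 0.554921 × 2911 = 1615.375031 ≈ 1615.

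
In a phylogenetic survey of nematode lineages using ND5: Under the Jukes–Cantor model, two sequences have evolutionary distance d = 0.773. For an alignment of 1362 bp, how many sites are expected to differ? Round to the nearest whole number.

657

Invert JC69: p = (3/4)(1 − e^(−4d/3)) = 0.75 × (1 − e^(-1.030667)) = 0.75 × (1 − 0.356769) = 0.482423.
Expected differing sites = pL ≈ 0.482423 × 1362 = 657.060126 ≈ 657.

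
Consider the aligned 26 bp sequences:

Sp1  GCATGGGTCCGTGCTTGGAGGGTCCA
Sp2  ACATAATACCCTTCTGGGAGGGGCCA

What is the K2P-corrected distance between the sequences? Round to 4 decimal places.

0.4643

Of 26 sites, 3 differences are transitions and 6 are transversions, so P = 3/26 ≈ 0.115385 and Q = 6/26 ≈ 0.230769.
Under the Kimura two-parameter model, d = −½ ln(1 − 2P − Q) − ¼ ln(1 − 2Q).
1 − 2P − Q = 0.538461, giving −½ ln(0.538461) = 0.309520.
1 − 2Q = 0.538462, giving −¼ ln(0.538462) = 0.154760.
d = 0.309520 + 0.154760 = 0.464280.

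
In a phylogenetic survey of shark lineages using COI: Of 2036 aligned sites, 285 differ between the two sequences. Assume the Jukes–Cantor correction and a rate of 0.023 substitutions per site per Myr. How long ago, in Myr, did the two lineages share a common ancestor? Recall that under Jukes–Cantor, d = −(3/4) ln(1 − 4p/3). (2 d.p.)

3.37

p = 285/2036 ≈ 0.13998.
d = −(3/4) ln(1 − 4p/3) = −0.75 ln(1 − 0.18664) = −0.75 ln(0.81336)
  = −0.75 × (-0.206581) = 0.154936 substitutions/site.
Under a molecular clock d = 2μt, so t = d/(2μ) = 0.154936 / (2 × 0.023) = 3.37 Myr.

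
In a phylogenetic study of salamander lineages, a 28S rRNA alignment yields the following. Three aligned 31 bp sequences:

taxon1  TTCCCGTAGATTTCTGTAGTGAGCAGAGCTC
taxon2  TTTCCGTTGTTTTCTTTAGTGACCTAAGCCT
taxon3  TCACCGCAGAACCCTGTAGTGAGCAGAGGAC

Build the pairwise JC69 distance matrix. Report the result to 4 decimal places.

d(taxon1,taxon2) = 0.3672, d(taxon1,taxon3) = 0.3163, d(taxon2,taxon3) = 0.7771

taxon1–taxon2: 9/31 sites differ → p ≈ 0.290323, d = −0.75 ln(1 − 0.387097) = 0.367161 ≈ 0.3672.
taxon1–taxon3: 8/31 sites differ → p ≈ 0.258065, d = −0.75 ln(1 − 0.344087) = 0.316295 ≈ 0.3163.
taxon2–taxon3: 15/31 sites differ → p ≈ 0.483871, d = −0.75 ln(1 − 0.645161) = 0.777068 ≈ 0.7771.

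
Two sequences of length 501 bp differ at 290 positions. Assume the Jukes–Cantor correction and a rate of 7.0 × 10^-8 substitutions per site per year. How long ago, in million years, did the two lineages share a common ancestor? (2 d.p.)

7.92

p = 290/501 ≈ 0.578842.
d = −(3/4) ln(1 − 4p/3) = −0.75 ln(1 − 0.771789) = −0.75 ln(0.228211)
  = −0.75 × (-1.477485) = 1.108114 substitutions/site.
Under a molecular clock d = 2μt, so t = d/(2μ) = 1.108114 / (2 × 7.0 × 10^-8) = 7.92 million years.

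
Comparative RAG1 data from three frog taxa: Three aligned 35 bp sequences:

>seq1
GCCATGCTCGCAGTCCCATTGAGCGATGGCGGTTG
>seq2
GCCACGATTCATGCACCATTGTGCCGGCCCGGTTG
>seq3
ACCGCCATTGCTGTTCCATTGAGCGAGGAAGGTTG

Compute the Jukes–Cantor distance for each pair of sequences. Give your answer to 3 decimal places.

d(seq1,seq2) = 0.572, d(seq1,seq3) = 0.407, d(seq2,seq3) = 0.513

seq1–seq2: 14/35 sites differ → p = 0.4, d = −0.75 ln(1 − 0.533333) = 0.571605 ≈ 0.572.
seq1–seq3: 11/35 sites differ → p ≈ 0.314286, d = −0.75 ln(1 − 0.419048) = 0.407315 ≈ 0.407.
seq2–seq3: 13/35 sites differ → p ≈ 0.371429, d = −0.75 ln(1 − 0.495239) = 0.512753 ≈ 0.513.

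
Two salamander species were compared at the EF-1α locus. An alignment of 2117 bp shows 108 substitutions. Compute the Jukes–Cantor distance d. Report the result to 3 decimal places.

0.053

p = 108/2117 ≈ 0.051016.
d = −(3/4) ln(1 − 4p/3) = −0.75 ln(1 − 0.068021) = −0.75 ln(0.931979)
  = −0.75 × (-0.070445) = 0.052834 substitutions/site.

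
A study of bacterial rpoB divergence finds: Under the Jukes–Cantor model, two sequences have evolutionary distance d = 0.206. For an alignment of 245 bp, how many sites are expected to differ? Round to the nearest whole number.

Invert JC69: p = (3/4)(1 − e^(−4d/3)) = 0.75 × (1 − e^(-0.274667)) = 0.75 × (1 − 0.759825) = 0.180131.
Expected differing sites = pL ≈ 0.180131 × 245 = 44.132095 ≈ 44.

44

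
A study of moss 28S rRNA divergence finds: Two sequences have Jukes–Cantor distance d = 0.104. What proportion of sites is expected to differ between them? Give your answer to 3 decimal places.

p = (3/4)(1 − e^(−4d/3)) = 0.75 × (1 − e^(-0.138667)) = 0.75 × (1 − 0.870518) = 0.097112.

0.097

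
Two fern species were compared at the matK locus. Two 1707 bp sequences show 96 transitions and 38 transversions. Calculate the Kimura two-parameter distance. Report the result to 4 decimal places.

P = 96/1707 ≈ 0.056239 and Q = 38/1707 ≈ 0.022261.
Under the Kimura two-parameter model, d = −½ ln(1 − 2P − Q) − ¼ ln(1 − 2Q).
1 − 2P − Q = 0.865261, giving −½ ln(0.865261) = 0.072362.
1 − 2Q = 0.955478, giving −¼ ln(0.955478) = 0.011386.
d = 0.072362 + 0.011386 = 0.083748.

0.0837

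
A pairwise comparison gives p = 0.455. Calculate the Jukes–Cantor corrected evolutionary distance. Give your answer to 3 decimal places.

d = −(3/4) ln(1 − 4p/3) = −0.75 ln(1 − 0.606667) = −0.75 ln(0.393333)
  = −0.75 × (-0.933099) = 0.699824 substitutions/site.

0.700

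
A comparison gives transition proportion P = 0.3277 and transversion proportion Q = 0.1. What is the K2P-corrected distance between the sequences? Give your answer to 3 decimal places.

Under the Kimura two-parameter model, d = −½ ln(1 − 2P − Q) − ¼ ln(1 − 2Q).
1 − 2P − Q = 0.2446, giving −½ ln(0.2446) = 0.704066.
1 − 2Q = 0.8, giving −¼ ln(0.8) = 0.055786.
d = 0.704066 + 0.055786 = 0.759852.

0.760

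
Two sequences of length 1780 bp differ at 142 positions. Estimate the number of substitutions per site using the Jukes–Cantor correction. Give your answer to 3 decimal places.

0.084

p = 142/1780 ≈ 0.079775.
d = −(3/4) ln(1 − 4p/3) = −0.75 ln(1 − 0.106367) = −0.75 ln(0.893633)
  = −0.75 × (-0.112460) = 0.084345 substitutions/site.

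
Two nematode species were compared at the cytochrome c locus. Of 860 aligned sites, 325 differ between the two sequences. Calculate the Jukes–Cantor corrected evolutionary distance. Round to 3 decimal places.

p = 325/860 ≈ 0.377907.
d = −(3/4) ln(1 − 4p/3) = −0.75 ln(1 − 0.503876) = −0.75 ln(0.496124)
  = −0.75 × (-0.700929) = 0.525697 substitutions/site.

0.526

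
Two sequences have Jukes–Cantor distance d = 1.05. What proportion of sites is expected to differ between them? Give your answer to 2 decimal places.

p = (3/4)(1 − e^(−4d/3)) = 0.75 × (1 − e^(-1.4)) = 0.75 × (1 − 0.246597) = 0.565052.

0.57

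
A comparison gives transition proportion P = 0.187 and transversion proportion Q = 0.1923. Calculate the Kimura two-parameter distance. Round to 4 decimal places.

0.5391

Under the Kimura two-parameter model, d = −½ ln(1 − 2P − Q) − ¼ ln(1 − 2Q).
1 − 2P − Q = 0.4337, giving −½ ln(0.4337) = 0.417701.
1 − 2Q = 0.6154, giving −¼ ln(0.6154) = 0.121371.
d = 0.417701 + 0.121371 = 0.539072.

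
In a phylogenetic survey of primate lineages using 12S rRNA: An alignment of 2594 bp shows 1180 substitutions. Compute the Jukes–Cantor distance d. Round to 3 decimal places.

p = 1180/2594 ≈ 0.454896.
d = −(3/4) ln(1 − 4p/3) = −0.75 ln(1 − 0.606528) = −0.75 ln(0.393472)
  = −0.75 × (-0.932745) = 0.699559 substitutions/site.

0.700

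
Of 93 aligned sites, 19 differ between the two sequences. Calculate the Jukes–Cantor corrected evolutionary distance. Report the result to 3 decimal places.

p = 19/93 ≈ 0.204301.
d = −(3/4) ln(1 − 4p/3) = −0.75 ln(1 − 0.272401) = −0.75 ln(0.727599)
  = −0.75 × (-0.318005) = 0.238504 substitutions/site.

0.239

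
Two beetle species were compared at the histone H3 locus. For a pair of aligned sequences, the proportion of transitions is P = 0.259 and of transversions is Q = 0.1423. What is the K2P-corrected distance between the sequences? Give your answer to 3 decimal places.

0.624

Under the Kimura two-parameter model, d = −½ ln(1 − 2P − Q) − ¼ ln(1 − 2Q).
1 − 2P − Q = 0.3397, giving −½ ln(0.3397) = 0.539846.
1 − 2Q = 0.7154, giving −¼ ln(0.7154) = 0.083728.
d = 0.539846 + 0.083728 = 0.623574.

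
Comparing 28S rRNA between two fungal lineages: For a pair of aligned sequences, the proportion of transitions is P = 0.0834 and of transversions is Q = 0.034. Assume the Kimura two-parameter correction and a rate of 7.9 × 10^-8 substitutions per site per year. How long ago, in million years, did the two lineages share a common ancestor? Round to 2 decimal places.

0.82

Under the Kimura two-parameter model, d = −½ ln(1 − 2P − Q) − ¼ ln(1 − 2Q).
1 − 2P − Q = 0.7992, giving −½ ln(0.7992) = 0.112072.
1 − 2Q = 0.932, giving −¼ ln(0.932) = 0.017606.
d = 0.112072 + 0.017606 = 0.129678.
Under a molecular clock d = 2μt, so t = d/(2μ) = 0.129678 / (2 × 7.9 × 10^-8) = 0.82 million years.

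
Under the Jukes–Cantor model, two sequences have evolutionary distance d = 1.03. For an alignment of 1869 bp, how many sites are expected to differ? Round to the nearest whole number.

Invert JC69: p = (3/4)(1 − e^(−4d/3)) = 0.75 × (1 − e^(-1.373333)) = 0.75 × (1 − 0.253261) = 0.560054.
Expected differing sites = pL ≈ 0.560054 × 1869 = 1046.740926 ≈ 1047.

1047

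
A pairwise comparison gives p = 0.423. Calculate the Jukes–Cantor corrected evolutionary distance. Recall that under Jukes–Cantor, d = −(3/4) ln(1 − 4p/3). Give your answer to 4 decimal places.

0.6226

d = −(3/4) ln(1 − 4p/3) = −0.75 ln(1 − 0.564) = −0.75 ln(0.436)
  = −0.75 × (-0.830113) = 0.622585 substitutions/site.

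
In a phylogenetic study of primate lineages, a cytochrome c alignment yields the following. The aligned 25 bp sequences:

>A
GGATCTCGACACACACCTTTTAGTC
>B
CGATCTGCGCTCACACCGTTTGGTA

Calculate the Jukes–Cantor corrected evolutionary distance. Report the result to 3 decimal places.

0.417

The sequences differ at 8 of 25 sites (1, 7, 8, 9, 11, 18, 22, 25), so p = 8/25 = 0.32.
d = −(3/4) ln(1 − 4p/3) = −0.75 ln(1 − 0.426667) = −0.75 ln(0.573333)
  = −0.75 × (-0.556289) = 0.417217 substitutions/site.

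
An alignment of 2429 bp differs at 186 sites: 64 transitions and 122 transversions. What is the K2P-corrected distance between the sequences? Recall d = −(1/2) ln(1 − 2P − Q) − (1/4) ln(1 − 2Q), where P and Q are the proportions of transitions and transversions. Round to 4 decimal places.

P = 64/2429 ≈ 0.026348 and Q = 122/2429 ≈ 0.050226.
Under the Kimura two-parameter model, d = −½ ln(1 − 2P − Q) − ¼ ln(1 − 2Q).
1 − 2P − Q = 0.897078, giving −½ ln(0.897078) = 0.054306.
1 − 2Q = 0.899548, giving −¼ ln(0.899548) = 0.026466.
d = 0.054306 + 0.026466 = 0.080772.

0.0808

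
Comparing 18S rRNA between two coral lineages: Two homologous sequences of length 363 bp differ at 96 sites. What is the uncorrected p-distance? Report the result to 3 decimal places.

0.264

p = 96/363 = 0.264462… ≈ 0.264 (to 3 d.p.).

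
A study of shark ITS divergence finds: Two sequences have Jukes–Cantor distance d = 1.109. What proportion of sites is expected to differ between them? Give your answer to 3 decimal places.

0.579

p = (3/4)(1 − e^(−4d/3)) = 0.75 × (1 − e^(-1.478667)) = 0.75 × (1 − 0.227941) = 0.579044.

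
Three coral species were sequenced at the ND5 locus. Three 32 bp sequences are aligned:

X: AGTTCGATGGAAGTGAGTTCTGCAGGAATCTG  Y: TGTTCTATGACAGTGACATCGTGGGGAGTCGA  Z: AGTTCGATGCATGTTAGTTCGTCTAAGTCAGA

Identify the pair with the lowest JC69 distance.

X–Y: 13/32 differ, p = 0.406, d = 0.585.
X–Z: 14/32 differ, p = 0.438, d = 0.657.
Y–Z: 16/32 differ, p = 0.500, d = 0.824.
The smallest distance is between X and Y.

X and Y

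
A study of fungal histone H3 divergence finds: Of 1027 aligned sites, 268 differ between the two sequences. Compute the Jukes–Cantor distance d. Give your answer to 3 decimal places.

0.321

p = 268/1027 ≈ 0.260954.
d = −(3/4) ln(1 − 4p/3) = −0.75 ln(1 − 0.347939) = −0.75 ln(0.652061)
  = −0.75 × (-0.427617) = 0.320713 substitutions/site.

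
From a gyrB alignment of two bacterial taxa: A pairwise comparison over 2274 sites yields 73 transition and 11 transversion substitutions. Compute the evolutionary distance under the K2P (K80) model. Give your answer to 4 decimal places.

0.0382

P = 73/2274 ≈ 0.032102 and Q = 11/2274 ≈ 0.004837.
Under the Kimura two-parameter model, d = −½ ln(1 − 2P − Q) − ¼ ln(1 − 2Q).
1 − 2P − Q = 0.930959, giving −½ ln(0.930959) = 0.035770.
1 − 2Q = 0.990326, giving −¼ ln(0.990326) = 0.002430.
d = 0.035770 + 0.002430 = 0.038200.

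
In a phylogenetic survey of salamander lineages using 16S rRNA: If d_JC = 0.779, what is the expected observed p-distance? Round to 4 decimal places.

0.4846

p = (3/4)(1 − e^(−4d/3)) = 0.75 × (1 − e^(-1.038667)) = 0.75 × (1 − 0.353926) = 0.484556.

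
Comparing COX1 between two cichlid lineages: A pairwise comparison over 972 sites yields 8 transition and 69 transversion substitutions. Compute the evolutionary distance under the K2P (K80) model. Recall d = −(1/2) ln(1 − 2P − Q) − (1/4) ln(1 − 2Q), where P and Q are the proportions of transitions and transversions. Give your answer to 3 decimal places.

P = 8/972 ≈ 0.00823 and Q = 69/972 ≈ 0.070988.
Under the Kimura two-parameter model, d = −½ ln(1 − 2P − Q) − ¼ ln(1 − 2Q).
1 − 2P − Q = 0.912552, giving −½ ln(0.912552) = 0.045755.
1 − 2Q = 0.858024, giving −¼ ln(0.858024) = 0.038281.
d = 0.045755 + 0.038281 = 0.084036.

0.084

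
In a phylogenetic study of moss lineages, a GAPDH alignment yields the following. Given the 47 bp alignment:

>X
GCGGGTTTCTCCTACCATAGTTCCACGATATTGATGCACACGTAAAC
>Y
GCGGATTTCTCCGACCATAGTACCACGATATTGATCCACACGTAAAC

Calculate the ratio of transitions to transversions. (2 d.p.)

Transitions are A↔G and C↔T; transversions are all other mismatches.
Transitions: 1. Transversions: 3.
R = 1/3 = 0.333333… ≈ 0.33 (to 2 d.p.).

0.33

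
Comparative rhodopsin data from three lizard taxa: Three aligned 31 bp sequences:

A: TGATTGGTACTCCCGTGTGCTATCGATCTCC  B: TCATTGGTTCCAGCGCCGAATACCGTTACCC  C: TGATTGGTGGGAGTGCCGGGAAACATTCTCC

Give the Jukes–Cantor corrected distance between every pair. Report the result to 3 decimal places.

d(A,B) = 0.691, d(A,C) = 0.691, d(B,C) = 0.544

A–B: 14/31 sites differ → p ≈ 0.451613, d = −0.75 ln(1 − 0.602151) = 0.691262 ≈ 0.691.
A–C: 14/31 sites differ → p ≈ 0.451613, d = −0.75 ln(1 − 0.602151) = 0.691262 ≈ 0.691.
B–C: 12/31 sites differ → p ≈ 0.387097, d = −0.75 ln(1 − 0.516129) = 0.544453 ≈ 0.544.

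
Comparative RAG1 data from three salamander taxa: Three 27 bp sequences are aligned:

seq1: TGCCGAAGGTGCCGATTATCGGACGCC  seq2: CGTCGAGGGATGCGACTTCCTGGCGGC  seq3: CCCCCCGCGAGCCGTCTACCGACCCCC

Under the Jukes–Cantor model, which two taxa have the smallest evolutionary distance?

seq1–seq2: 12/27 differ, p = 0.444, d = 0.673.
seq1–seq3: 13/27 differ, p = 0.481, d = 0.770.
seq2–seq3: 14/27 differ, p = 0.519, d = 0.882.
The smallest distance is between seq1 and seq2.

seq1 and seq2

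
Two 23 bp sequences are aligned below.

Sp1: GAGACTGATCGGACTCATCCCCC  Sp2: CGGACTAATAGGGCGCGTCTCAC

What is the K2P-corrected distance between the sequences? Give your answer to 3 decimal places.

0.576

Of 23 sites, 5 differences are transitions and 4 are transversions, so P = 5/23 ≈ 0.217391 and Q = 4/23 ≈ 0.173913.
Under the Kimura two-parameter model, d = −½ ln(1 − 2P − Q) − ¼ ln(1 − 2Q).
1 − 2P − Q = 0.391305, giving −½ ln(0.391305) = 0.469134.
1 − 2Q = 0.652174, giving −¼ ln(0.652174) = 0.106861.
d = 0.469134 + 0.106861 = 0.575995.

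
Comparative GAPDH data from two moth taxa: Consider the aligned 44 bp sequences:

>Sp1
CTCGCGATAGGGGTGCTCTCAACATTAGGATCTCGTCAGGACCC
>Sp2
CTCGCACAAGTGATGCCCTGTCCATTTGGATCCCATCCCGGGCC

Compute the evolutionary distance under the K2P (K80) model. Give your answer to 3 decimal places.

Of 44 sites, 6 differences are transitions and 10 are transversions, so P = 6/44 ≈ 0.136364 and Q = 10/44 ≈ 0.227273.
Under the Kimura two-parameter model, d = −½ ln(1 − 2P − Q) − ¼ ln(1 − 2Q).
1 − 2P − Q = 0.499999, giving −½ ln(0.499999) = 0.346575.
1 − 2Q = 0.545454, giving −¼ ln(0.545454) = 0.151534.
d = 0.346575 + 0.151534 = 0.498109.

0.498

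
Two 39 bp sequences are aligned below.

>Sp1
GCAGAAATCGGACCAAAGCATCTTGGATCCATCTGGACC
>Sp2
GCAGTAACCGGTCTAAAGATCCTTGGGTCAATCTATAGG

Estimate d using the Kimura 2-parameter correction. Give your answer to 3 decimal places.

0.442

Of 39 sites, 5 differences are transitions and 8 are transversions, so P = 5/39 ≈ 0.128205 and Q = 8/39 ≈ 0.205128.
Under the Kimura two-parameter model, d = −½ ln(1 − 2P − Q) − ¼ ln(1 − 2Q).
1 − 2P − Q = 0.538462, giving −½ ln(0.538462) = 0.309519.
1 − 2Q = 0.589744, giving −¼ ln(0.589744) = 0.132017.
d = 0.309519 + 0.132017 = 0.441536.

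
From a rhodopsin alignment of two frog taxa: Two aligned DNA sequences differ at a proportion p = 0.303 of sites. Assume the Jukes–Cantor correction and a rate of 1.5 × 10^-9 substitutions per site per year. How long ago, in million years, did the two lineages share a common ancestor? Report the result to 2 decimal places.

129.38

d = −(3/4) ln(1 − 4p/3) = −0.75 ln(1 − 0.404) = −0.75 ln(0.596)
  = −0.75 × (-0.517515) = 0.388136 substitutions/site.
Under a molecular clock d = 2μt, so t = d/(2μ) = 0.388136 / (2 × 1.5 × 10^-9) = 129.38 million years.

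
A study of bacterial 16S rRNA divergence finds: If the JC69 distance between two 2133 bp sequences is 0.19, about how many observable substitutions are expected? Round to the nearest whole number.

Invert JC69: p = (3/4)(1 − e^(−4d/3)) = 0.75 × (1 − e^(-0.253333)) = 0.75 × (1 − 0.776209) = 0.167843.
Expected differing sites = pL ≈ 0.167843 × 2133 = 358.009119 ≈ 358.

358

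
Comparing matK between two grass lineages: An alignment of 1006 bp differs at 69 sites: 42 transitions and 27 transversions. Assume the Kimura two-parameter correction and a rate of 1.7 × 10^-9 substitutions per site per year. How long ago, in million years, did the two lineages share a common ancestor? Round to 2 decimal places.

P = 42/1006 ≈ 0.04175 and Q = 27/1006 ≈ 0.026839.
Under the Kimura two-parameter model, d = −½ ln(1 − 2P − Q) − ¼ ln(1 − 2Q).
1 − 2P − Q = 0.889661, giving −½ ln(0.889661) = 0.058457.
1 − 2Q = 0.946322, giving −¼ ln(0.946322) = 0.013793.
d = 0.058457 + 0.013793 = 0.072250.
Under a molecular clock d = 2μt, so t = d/(2μ) = 0.072250 / (2 × 1.7 × 10^-9) = 21.25 million years.

21.25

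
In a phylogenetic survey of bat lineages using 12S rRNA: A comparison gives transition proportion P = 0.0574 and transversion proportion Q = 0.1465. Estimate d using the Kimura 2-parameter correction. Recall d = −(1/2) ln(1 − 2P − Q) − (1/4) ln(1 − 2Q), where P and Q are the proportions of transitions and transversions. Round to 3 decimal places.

Under the Kimura two-parameter model, d = −½ ln(1 − 2P − Q) − ¼ ln(1 − 2Q).
1 − 2P − Q = 0.7387, giving −½ ln(0.7387) = 0.151432.
1 − 2Q = 0.707, giving −¼ ln(0.707) = 0.086681.
d = 0.151432 + 0.086681 = 0.238113.

0.238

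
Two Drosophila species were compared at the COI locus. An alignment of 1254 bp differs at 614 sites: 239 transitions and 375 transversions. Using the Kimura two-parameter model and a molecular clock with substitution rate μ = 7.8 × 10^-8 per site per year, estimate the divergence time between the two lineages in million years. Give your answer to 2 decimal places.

P = 239/1254 ≈ 0.19059 and Q = 375/1254 ≈ 0.299043.
Under the Kimura two-parameter model, d = −½ ln(1 − 2P − Q) − ¼ ln(1 − 2Q).
1 − 2P − Q = 0.319777, giving −½ ln(0.319777) = 0.570066.
1 − 2Q = 0.401914, giving −¼ ln(0.401914) = 0.227879.
d = 0.570066 + 0.227879 = 0.797945.
Under a molecular clock d = 2μt, so t = d/(2μ) = 0.797945 / (2 × 7.8 × 10^-8) = 5.12 million years.

5.12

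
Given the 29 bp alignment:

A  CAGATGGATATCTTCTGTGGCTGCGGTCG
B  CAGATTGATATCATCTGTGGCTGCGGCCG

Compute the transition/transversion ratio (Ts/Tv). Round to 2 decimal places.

Transitions are A↔G and C↔T; transversions are all other mismatches.
Transitions: 1. Transversions: 2.
R = 1/2 = 0.50.

0.50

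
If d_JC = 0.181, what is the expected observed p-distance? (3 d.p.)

p = (3/4)(1 − e^(−4d/3)) = 0.75 × (1 − e^(-0.241333)) = 0.75 × (1 − 0.785580) = 0.160815.

0.161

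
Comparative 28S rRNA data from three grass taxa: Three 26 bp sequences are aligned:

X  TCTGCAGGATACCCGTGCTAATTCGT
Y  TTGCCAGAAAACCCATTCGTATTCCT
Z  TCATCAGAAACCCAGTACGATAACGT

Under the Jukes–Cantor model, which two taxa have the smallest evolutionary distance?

X and Y

X–Y: 10/26 differ, p = 0.385, d = 0.539.
X–Z: 11/26 differ, p = 0.423, d = 0.623.
Y–Z: 12/26 differ, p = 0.462, d = 0.717.
The smallest distance is between X and Y.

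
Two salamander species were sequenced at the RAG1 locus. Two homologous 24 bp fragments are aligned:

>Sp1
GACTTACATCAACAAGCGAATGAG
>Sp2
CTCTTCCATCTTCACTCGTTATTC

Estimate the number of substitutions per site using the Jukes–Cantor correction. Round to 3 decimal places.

The sequences differ at 13 of 24 sites, so p = 13/24 ≈ 0.541667.
d = −(3/4) ln(1 − 4p/3) = −0.75 ln(1 − 0.722223) = −0.75 ln(0.277777)
  = −0.75 × (-1.280937) = 0.960703 substitutions/site.

0.961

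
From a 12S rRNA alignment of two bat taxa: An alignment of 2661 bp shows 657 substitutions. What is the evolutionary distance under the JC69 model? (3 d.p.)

0.299

p = 657/2661 ≈ 0.2469.
d = −(3/4) ln(1 − 4p/3) = −0.75 ln(1 − 0.3292) = −0.75 ln(0.6708)
  = −0.75 × (-0.399284) = 0.299463 substitutions/site.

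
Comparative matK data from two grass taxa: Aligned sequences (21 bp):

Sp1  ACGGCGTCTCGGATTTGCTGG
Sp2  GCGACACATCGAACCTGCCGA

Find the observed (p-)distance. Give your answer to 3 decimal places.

The sequences differ at 10 of 21 positions (sites 1, 4, 6, 7, 8, 12, 14, 15, 19, 21).
p = 10/21 = 0.476190… ≈ 0.476 (to 3 d.p.).

0.476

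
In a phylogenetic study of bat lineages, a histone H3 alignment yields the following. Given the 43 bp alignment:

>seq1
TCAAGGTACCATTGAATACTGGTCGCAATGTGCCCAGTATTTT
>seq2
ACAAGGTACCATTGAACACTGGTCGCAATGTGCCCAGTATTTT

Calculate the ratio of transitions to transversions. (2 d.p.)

1.00

Transitions are A↔G and C↔T; transversions are all other mismatches.
Transitions: 1. Transversions: 1.
R = 1/1 = 1.00.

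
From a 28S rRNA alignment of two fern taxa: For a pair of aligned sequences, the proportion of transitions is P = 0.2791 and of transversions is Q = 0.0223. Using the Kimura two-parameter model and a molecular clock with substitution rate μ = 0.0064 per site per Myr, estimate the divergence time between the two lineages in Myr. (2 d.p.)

Under the Kimura two-parameter model, d = −½ ln(1 − 2P − Q) − ¼ ln(1 − 2Q).
1 − 2P − Q = 0.4195, giving −½ ln(0.4195) = 0.434346.
1 − 2Q = 0.9554, giving −¼ ln(0.9554) = 0.011406.
d = 0.434346 + 0.011406 = 0.445752.
Under a molecular clock d = 2μt, so t = d/(2μ) = 0.445752 / (2 × 0.0064) = 34.82 Myr.

34.82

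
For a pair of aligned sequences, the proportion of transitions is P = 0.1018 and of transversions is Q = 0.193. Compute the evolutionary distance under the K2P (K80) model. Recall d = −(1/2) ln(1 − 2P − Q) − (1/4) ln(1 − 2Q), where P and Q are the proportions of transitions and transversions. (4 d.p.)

Under the Kimura two-parameter model, d = −½ ln(1 − 2P − Q) − ¼ ln(1 − 2Q).
1 − 2P − Q = 0.6034, giving −½ ln(0.6034) = 0.252587.
1 − 2Q = 0.614, giving −¼ ln(0.614) = 0.121940.
d = 0.252587 + 0.121940 = 0.374527.

0.3745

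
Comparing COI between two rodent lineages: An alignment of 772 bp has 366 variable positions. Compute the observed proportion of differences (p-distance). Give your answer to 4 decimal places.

p = 366/772 = 0.474093… ≈ 0.4741 (to 4 d.p.).

0.4741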